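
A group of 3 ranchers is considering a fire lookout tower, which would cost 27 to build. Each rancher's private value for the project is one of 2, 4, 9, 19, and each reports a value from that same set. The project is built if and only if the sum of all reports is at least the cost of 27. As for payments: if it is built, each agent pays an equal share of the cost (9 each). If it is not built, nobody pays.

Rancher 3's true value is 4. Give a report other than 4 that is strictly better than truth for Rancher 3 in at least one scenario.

Suppose Rancher 1 reports 4 and Rancher 2 reports 19.
Report 4: project built, pays 9, utility 4 - 9 = -5.
Report 2: project not built, utility 0.
So reporting 2 beats truth here (0 > -5).

2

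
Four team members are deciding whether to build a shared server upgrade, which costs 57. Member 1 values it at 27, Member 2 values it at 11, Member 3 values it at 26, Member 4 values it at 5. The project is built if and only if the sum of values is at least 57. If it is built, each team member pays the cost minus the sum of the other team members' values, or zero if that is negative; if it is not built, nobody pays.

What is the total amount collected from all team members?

Total value 69 ≥ cost 57, so it is built.
Member 1: others sum to 42; max(0, 57 - 42) = 15.
Member 2: others sum to 58; max(0, 57 - 58) = 0.
Member 3: others sum to 43; max(0, 57 - 43) = 14.
Member 4: others sum to 64; max(0, 57 - 64) = 0.
Total collected = 15 + 0 + 14 + 0 = 29.

29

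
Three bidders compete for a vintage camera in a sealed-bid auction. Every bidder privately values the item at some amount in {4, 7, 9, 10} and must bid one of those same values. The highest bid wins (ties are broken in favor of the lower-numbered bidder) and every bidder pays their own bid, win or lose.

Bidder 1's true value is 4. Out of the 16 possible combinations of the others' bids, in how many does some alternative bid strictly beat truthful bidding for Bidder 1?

3

Others bid (4, 7): truth gives -4; bid 7 gives -3 > -4. Violating.
Others bid (7, 4): truth gives -4; bid 7 gives -3 > -4. Violating.
Others bid (7, 7): truth gives -4; bid 7 gives -3 > -4. Violating.
Others bid (4, 4): truth gives 0; no alternative beats it.
Others bid (4, 9): truth gives -4; no alternative beats it.
(Checking all 16 profiles: 3 have a profitable deviation, 13 do not.)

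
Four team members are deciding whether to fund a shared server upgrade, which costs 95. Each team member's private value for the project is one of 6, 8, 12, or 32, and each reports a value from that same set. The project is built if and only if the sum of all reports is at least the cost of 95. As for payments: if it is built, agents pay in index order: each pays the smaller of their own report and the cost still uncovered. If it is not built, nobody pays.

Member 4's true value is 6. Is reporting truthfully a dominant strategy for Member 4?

Check each profile of the others' reports and compare truth against every alternative report.
Others report (32, 32, 32): truth gives 6, best alternative gives 6.
Others report (6, 6, 6): truth gives 0, best alternative gives 0.
Others report (6, 6, 8): truth gives 0, best alternative gives 0.
Others report (6, 6, 12): truth gives 0, best alternative gives 0.
Others report (6, 6, 32): truth gives 0, best alternative gives 0.
Others report (6, 8, 6): truth gives 0, best alternative gives 0.
(Remaining 58 profiles checked similarly; truth is weakly best in each.)
In every case the truthful report is at least as good as any alternative, so it is a dominant strategy.

Yes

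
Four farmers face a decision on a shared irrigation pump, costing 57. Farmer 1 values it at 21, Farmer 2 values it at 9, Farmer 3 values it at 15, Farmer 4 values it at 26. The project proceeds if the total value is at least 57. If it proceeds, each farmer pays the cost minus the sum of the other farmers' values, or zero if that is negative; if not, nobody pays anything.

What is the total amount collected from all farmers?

20

Total value 71 ≥ cost 57, so it is built.
Farmer 1: others sum to 50; max(0, 57 - 50) = 7.
Farmer 2: others sum to 62; max(0, 57 - 62) = 0.
Farmer 3: others sum to 56; max(0, 57 - 56) = 1.
Farmer 4: others sum to 45; max(0, 57 - 45) = 12.
Total collected = 7 + 0 + 1 + 12 = 20.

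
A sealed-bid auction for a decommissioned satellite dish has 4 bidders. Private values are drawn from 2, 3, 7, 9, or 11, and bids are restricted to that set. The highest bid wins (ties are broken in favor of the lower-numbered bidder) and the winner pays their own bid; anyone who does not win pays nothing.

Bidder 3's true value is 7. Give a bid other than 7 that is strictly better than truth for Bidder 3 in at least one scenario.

Suppose Bidder 1 bids 2, Bidder 2 bids 2 and Bidder 4 bids 2.
Bid 7: wins, pays 7, utility 7 - 7 = 0.
Bid 3: wins, pays 3, utility 7 - 3 = 4.
So bidding 3 beats truth here (4 > 0).

3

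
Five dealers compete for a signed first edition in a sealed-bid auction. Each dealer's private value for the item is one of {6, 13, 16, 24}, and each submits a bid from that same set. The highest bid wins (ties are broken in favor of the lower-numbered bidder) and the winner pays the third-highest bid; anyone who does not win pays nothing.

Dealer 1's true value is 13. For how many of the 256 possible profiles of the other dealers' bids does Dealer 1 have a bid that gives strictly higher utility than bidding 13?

8

Others bid (6, 6, 6, 16): truth gives 0; bid 16 gives 7 > 0. Violating.
Others bid (6, 6, 6, 24): truth gives 0; bid 24 gives 7 > 0. Violating.
Others bid (6, 6, 16, 6): truth gives 0; bid 16 gives 7 > 0. Violating.
Others bid (6, 6, 24, 6): truth gives 0; bid 24 gives 7 > 0. Violating.
Others bid (6, 6, 6, 6): truth gives 7; no alternative beats it.
Others bid (6, 6, 6, 13): truth gives 7; no alternative beats it.
(Checking all 256 profiles: 8 have a profitable deviation, 248 do not.)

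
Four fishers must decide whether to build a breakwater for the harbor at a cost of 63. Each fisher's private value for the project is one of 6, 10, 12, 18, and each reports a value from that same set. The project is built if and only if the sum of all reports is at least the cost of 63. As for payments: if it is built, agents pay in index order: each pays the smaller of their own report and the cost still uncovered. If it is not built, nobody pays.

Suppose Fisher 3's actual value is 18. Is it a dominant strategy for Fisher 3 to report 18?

Consider the case where Fisher 1 reports 18, Fisher 2 reports 18 and Fisher 4 reports 18.
Truthful report 18: project built, pays 18, utility 18 - 18 = 0.
Report 10 instead: project built, pays 10, utility 18 - 10 = 8.
Since 8 > 0, reporting 10 is strictly better here, so truthful reporting is not dominant.

No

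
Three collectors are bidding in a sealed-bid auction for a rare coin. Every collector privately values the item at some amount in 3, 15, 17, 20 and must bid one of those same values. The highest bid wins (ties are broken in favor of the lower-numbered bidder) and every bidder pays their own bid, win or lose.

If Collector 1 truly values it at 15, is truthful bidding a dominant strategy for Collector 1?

Consider the case where Collector 2 bids 3 and Collector 3 bids 3.
Truthful bid 15: wins, pays 15, utility 15 - 15 = 0.
Bid 3 instead: wins, pays 3, utility 15 - 3 = 12.
Since 12 > 0, bidding 3 is strictly better here, so truthful bidding is not dominant.

No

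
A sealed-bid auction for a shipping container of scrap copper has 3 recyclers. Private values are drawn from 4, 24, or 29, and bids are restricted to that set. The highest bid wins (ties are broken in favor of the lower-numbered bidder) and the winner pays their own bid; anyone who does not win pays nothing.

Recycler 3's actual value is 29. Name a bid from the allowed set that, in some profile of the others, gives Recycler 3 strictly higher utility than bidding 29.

Suppose Recycler 1 bids 4 and Recycler 2 bids 4.
Bid 29: wins, pays 29, utility 29 - 29 = 0.
Bid 24: wins, pays 24, utility 29 - 24 = 5.
So bidding 24 beats truth here (5 > 0).

24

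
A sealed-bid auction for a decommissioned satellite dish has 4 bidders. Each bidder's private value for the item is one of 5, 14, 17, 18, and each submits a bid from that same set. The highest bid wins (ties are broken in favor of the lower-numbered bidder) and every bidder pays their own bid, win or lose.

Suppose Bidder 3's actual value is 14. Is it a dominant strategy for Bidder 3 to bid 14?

Consider the case where Bidder 1 bids 5, Bidder 2 bids 5 and Bidder 4 bids 17.
Truthful bid 14: loses but pays 14, utility -14.
Bid 5 instead: loses but pays 5, utility -5.
Since -5 > -14, bidding 5 is strictly better here, so truthful bidding is not dominant.

No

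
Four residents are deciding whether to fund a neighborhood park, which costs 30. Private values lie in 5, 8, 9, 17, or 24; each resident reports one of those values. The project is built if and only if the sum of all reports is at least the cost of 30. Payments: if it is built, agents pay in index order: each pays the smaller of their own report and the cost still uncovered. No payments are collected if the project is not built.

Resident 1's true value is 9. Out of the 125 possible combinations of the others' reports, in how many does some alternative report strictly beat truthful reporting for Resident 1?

Others report (5, 5, 17): truth gives 0; report 5 gives 4 > 0. Violating.
Others report (5, 5, 24): truth gives 0; report 5 gives 4 > 0. Violating.
Others report (5, 8, 9): truth gives 0; report 8 gives 1 > 0. Violating.
Others report (5, 8, 17): truth gives 0; report 5 gives 4 > 0. Violating.
Others report (5, 5, 5): truth gives 0; no alternative beats it.
Others report (5, 5, 8): truth gives 0; no alternative beats it.
(Checking all 125 profiles: 115 have a profitable deviation, 10 do not.)

115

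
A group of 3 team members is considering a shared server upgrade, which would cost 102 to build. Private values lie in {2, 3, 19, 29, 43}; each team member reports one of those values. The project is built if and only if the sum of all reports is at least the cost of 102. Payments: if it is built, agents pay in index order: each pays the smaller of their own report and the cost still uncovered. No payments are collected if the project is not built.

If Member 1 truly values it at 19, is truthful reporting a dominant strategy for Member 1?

Yes

Check each profile of the others' reports and compare truth against every alternative report.
Others report (2, 2): truth gives 0, best alternative gives 0.
Others report (2, 3): truth gives 0, best alternative gives 0.
Others report (2, 19): truth gives 0, best alternative gives 0.
Others report (2, 29): truth gives 0, best alternative gives 0.
Others report (2, 43): truth gives 0, best alternative gives 0.
Others report (3, 2): truth gives 0, best alternative gives 0.
(Remaining 19 profiles checked similarly; truth is weakly best in each.)
In every case the truthful report is at least as good as any alternative, so it is a dominant strategy.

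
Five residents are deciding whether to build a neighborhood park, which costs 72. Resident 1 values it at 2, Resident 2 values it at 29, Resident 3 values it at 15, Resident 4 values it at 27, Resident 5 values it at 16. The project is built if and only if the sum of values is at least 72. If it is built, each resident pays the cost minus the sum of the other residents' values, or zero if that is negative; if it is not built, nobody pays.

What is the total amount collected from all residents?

22

Total value 89 ≥ cost 72, so it is built.
Resident 1: others sum to 87; max(0, 72 - 87) = 0.
Resident 2: others sum to 60; max(0, 72 - 60) = 12.
Resident 3: others sum to 74; max(0, 72 - 74) = 0.
Resident 4: others sum to 62; max(0, 72 - 62) = 10.
Resident 5: others sum to 73; max(0, 72 - 73) = 0.
Total collected = 0 + 12 + 0 + 10 + 0 = 22.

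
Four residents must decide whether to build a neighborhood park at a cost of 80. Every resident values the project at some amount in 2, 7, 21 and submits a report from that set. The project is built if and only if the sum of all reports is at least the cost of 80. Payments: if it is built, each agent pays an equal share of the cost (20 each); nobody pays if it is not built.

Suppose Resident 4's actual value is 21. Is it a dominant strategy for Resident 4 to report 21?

Yes

Check each profile of the others' reports and compare truth against every alternative report.
Others report (21, 21, 21): truth gives 1, best alternative gives 0.
Others report (2, 2, 2): truth gives 0, best alternative gives 0.
Others report (2, 2, 7): truth gives 0, best alternative gives 0.
Others report (2, 2, 21): truth gives 0, best alternative gives 0.
Others report (2, 7, 2): truth gives 0, best alternative gives 0.
Others report (2, 7, 7): truth gives 0, best alternative gives 0.
(Remaining 21 profiles checked similarly; truth is weakly best in each.)
In every case the truthful report is at least as good as any alternative, so it is a dominant strategy.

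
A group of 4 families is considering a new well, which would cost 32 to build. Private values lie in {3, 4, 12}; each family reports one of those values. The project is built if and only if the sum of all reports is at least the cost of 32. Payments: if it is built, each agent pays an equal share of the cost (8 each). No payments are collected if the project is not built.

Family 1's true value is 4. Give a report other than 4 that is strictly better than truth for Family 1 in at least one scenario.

Suppose Family 2 reports 4, Family 3 reports 12 and Family 4 reports 12.
Report 4: project built, pays 8, utility 4 - 8 = -4.
Report 3: project not built, utility 0.
So reporting 3 beats truth here (0 > -4).

3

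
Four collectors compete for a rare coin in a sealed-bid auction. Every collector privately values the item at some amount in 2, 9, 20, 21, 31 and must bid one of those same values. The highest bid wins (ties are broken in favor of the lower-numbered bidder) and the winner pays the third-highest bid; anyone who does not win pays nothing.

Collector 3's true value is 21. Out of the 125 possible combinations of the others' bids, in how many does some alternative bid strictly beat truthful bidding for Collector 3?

27

Others bid (2, 2, 31): truth gives 0; bid 31 gives 19 > 0. Violating.
Others bid (2, 9, 31): truth gives 0; bid 31 gives 12 > 0. Violating.
Others bid (2, 20, 31): truth gives 0; bid 31 gives 1 > 0. Violating.
Others bid (2, 21, 2): truth gives 0; bid 31 gives 19 > 0. Violating.
Others bid (2, 2, 2): truth gives 19; no alternative beats it.
Others bid (2, 2, 9): truth gives 19; no alternative beats it.
(Checking all 125 profiles: 27 have a profitable deviation, 98 do not.)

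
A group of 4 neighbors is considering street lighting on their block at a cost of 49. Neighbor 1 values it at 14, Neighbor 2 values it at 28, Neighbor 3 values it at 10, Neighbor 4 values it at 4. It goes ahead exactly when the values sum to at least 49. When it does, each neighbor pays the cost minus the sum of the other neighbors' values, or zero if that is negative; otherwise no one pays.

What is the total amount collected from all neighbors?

Total value 56 ≥ cost 49, so it is built.
Neighbor 1: others sum to 42; max(0, 49 - 42) = 7.
Neighbor 2: others sum to 28; max(0, 49 - 28) = 21.
Neighbor 3: others sum to 46; max(0, 49 - 46) = 3.
Neighbor 4: others sum to 52; max(0, 49 - 52) = 0.
Total collected = 7 + 21 + 3 + 0 = 31.

31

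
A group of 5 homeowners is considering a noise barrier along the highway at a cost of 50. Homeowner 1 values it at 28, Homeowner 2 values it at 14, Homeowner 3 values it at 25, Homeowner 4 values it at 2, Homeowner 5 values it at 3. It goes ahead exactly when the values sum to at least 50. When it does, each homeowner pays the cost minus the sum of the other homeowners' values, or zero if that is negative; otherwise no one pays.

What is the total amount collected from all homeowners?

Total value 72 ≥ cost 50, so it is built.
Homeowner 1: others sum to 44; max(0, 50 - 44) = 6.
Homeowner 2: others sum to 58; max(0, 50 - 58) = 0.
Homeowner 3: others sum to 47; max(0, 50 - 47) = 3.
Homeowner 4: others sum to 70; max(0, 50 - 70) = 0.
Homeowner 5: others sum to 69; max(0, 50 - 69) = 0.
Total collected = 6 + 0 + 3 + 0 + 0 = 9.

9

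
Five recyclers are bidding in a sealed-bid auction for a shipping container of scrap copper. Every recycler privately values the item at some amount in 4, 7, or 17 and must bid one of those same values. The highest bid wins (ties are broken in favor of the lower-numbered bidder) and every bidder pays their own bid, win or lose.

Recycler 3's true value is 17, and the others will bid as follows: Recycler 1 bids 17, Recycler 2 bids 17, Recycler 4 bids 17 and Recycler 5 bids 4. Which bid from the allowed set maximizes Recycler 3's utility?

Bid 4: loses but pays 4, utility -4.
Bid 7: loses but pays 7, utility -7.
Bid 17: loses but pays 17, utility -17.
The best choice is 4 with utility -4.

4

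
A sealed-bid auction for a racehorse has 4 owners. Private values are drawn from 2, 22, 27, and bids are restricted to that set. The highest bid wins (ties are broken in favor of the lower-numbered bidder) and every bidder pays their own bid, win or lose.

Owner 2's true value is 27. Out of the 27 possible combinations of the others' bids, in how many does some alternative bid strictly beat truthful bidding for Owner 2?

13

Others bid (2, 2, 2): truth gives 0; bid 22 gives 5 > 0. Violating.
Others bid (2, 2, 22): truth gives 0; bid 22 gives 5 > 0. Violating.
Others bid (2, 22, 2): truth gives 0; bid 22 gives 5 > 0. Violating.
Others bid (2, 22, 22): truth gives 0; bid 22 gives 5 > 0. Violating.
Others bid (2, 2, 27): truth gives 0; no alternative beats it.
Others bid (2, 22, 27): truth gives 0; no alternative beats it.
(Checking all 27 profiles: 13 have a profitable deviation, 14 do not.)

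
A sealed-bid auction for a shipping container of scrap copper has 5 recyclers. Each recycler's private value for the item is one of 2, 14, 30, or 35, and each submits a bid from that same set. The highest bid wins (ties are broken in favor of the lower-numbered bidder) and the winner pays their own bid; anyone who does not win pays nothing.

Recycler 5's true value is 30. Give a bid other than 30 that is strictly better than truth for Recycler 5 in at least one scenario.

Suppose Recycler 1 bids 2, Recycler 2 bids 2, Recycler 3 bids 2 and Recycler 4 bids 2.
Bid 30: wins, pays 30, utility 30 - 30 = 0.
Bid 14: wins, pays 14, utility 30 - 14 = 16.
So bidding 14 beats truth here (16 > 0).

14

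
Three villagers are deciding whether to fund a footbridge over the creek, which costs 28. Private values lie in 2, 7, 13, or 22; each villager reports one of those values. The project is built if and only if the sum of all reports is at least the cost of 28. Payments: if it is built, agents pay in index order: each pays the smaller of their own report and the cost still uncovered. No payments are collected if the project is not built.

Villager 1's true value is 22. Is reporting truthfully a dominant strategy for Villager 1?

No

Consider the case where Villager 2 reports 2 and Villager 3 reports 13.
Truthful report 22: project built, pays 22, utility 22 - 22 = 0.
Report 13 instead: project built, pays 13, utility 22 - 13 = 9.
Since 9 > 0, reporting 13 is strictly better here, so truthful reporting is not dominant.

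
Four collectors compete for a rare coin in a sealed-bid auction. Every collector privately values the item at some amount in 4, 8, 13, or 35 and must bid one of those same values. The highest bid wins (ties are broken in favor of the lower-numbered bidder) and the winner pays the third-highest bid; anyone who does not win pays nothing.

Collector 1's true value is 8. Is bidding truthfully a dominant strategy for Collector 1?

Consider the case where Collector 2 bids 4, Collector 3 bids 4 and Collector 4 bids 13.
Truthful bid 8: loses, pays 0, utility 0.
Bid 13 instead: wins, pays 4, utility 8 - 4 = 4.
Since 4 > 0, bidding 13 is strictly better here, so truthful bidding is not dominant.

No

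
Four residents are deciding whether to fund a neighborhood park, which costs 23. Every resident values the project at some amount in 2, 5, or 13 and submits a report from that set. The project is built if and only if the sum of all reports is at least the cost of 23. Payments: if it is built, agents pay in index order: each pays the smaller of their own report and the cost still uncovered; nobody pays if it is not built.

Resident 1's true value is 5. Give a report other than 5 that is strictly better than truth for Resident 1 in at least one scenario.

2

Suppose Resident 2 reports 2, Resident 3 reports 13 and Resident 4 reports 13.
Report 5: project built, pays 5, utility 5 - 5 = 0.
Report 2: project built, pays 2, utility 5 - 2 = 3.
So reporting 2 beats truth here (3 > 0).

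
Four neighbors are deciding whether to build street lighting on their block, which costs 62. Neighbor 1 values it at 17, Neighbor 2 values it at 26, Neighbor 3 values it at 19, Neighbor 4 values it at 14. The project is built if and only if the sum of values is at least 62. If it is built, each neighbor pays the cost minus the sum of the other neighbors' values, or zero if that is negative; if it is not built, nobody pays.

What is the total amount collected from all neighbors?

20

Total value 76 ≥ cost 62, so it is built.
Neighbor 1: others sum to 59; max(0, 62 - 59) = 3.
Neighbor 2: others sum to 50; max(0, 62 - 50) = 12.
Neighbor 3: others sum to 57; max(0, 62 - 57) = 5.
Neighbor 4: others sum to 62; max(0, 62 - 62) = 0.
Total collected = 3 + 12 + 5 + 0 = 20.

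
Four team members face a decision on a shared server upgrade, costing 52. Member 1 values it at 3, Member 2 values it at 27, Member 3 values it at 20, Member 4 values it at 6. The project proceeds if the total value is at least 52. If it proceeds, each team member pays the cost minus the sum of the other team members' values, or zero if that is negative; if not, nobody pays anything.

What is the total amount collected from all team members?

41

Total value 56 ≥ cost 52, so it is built.
Member 1: others sum to 53; max(0, 52 - 53) = 0.
Member 2: others sum to 29; max(0, 52 - 29) = 23.
Member 3: others sum to 36; max(0, 52 - 36) = 16.
Member 4: others sum to 50; max(0, 52 - 50) = 2.
Total collected = 0 + 23 + 16 + 2 = 41.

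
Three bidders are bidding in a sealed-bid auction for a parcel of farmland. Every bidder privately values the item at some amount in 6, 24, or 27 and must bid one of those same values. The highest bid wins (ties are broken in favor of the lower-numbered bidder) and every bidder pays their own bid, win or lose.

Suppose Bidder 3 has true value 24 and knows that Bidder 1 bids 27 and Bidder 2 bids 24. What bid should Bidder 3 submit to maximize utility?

6

Bid 6: loses but pays 6, utility -6.
Bid 24: loses but pays 24, utility -24.
Bid 27: loses but pays 27, utility -27.
The best choice is 6 with utility -6.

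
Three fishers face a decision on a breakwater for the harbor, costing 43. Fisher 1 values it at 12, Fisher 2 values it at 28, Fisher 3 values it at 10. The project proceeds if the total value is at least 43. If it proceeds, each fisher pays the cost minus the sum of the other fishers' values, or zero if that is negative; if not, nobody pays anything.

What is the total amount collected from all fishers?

Total value 50 ≥ cost 43, so it is built.
Fisher 1: others sum to 38; max(0, 43 - 38) = 5.
Fisher 2: others sum to 22; max(0, 43 - 22) = 21.
Fisher 3: others sum to 40; max(0, 43 - 40) = 3.
Total collected = 5 + 21 + 3 = 29.

29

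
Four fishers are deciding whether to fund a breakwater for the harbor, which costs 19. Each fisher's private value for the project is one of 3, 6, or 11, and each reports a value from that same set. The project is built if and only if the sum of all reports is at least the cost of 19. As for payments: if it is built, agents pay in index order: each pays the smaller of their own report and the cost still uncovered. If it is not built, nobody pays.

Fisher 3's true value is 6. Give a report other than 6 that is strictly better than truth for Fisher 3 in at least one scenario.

Suppose Fisher 1 reports 3, Fisher 2 reports 3 and Fisher 4 reports 11.
Report 6: project built, pays 6, utility 6 - 6 = 0.
Report 3: project built, pays 3, utility 6 - 3 = 3.
So reporting 3 beats truth here (3 > 0).

3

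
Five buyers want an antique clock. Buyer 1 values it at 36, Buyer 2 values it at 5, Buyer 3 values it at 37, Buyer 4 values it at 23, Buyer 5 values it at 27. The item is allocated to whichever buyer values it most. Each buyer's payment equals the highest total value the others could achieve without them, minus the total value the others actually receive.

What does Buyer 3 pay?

36

Buyer 3 has the highest value and receives the item.
Without Buyer 3, the item would go to the next-highest value, 36, so the others could achieve 36.
With Buyer 3 present and winning, the others receive nothing, so their total is 0.
Payment = 36 - 0 = 36.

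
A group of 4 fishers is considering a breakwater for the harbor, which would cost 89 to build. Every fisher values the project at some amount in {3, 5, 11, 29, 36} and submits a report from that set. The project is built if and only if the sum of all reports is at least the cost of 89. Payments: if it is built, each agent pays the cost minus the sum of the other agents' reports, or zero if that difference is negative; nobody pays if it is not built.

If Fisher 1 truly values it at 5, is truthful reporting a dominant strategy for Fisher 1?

Yes

Check each profile of the others' reports and compare truth against every alternative report.
Others report (29, 29, 36): truth gives 5, best alternative gives 5.
Others report (29, 36, 29): truth gives 5, best alternative gives 5.
Others report (29, 36, 36): truth gives 5, best alternative gives 5.
Others report (36, 29, 29): truth gives 5, best alternative gives 5.
Others report (36, 29, 36): truth gives 5, best alternative gives 5.
Others report (36, 36, 29): truth gives 5, best alternative gives 5.
(Remaining 119 profiles checked similarly; truth is weakly best in each.)
In every case the truthful report is at least as good as any alternative, so it is a dominant strategy.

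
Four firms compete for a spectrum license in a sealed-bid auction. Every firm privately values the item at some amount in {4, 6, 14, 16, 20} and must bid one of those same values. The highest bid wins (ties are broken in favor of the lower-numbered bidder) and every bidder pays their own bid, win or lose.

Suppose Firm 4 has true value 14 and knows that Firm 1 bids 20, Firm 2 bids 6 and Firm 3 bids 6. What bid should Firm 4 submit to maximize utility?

Bid 4: loses but pays 4, utility -4.
Bid 6: loses but pays 6, utility -6.
Bid 14: loses but pays 14, utility -14.
Bid 16: loses but pays 16, utility -16.
Bid 20: loses but pays 20, utility -20.
The best choice is 4 with utility -4.

4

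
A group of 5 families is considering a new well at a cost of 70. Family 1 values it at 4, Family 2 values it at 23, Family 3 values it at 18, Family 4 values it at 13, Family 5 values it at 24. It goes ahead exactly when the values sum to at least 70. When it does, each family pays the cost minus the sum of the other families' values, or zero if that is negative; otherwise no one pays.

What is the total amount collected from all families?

30

Total value 82 ≥ cost 70, so it is built.
Family 1: others sum to 78; max(0, 70 - 78) = 0.
Family 2: others sum to 59; max(0, 70 - 59) = 11.
Family 3: others sum to 64; max(0, 70 - 64) = 6.
Family 4: others sum to 69; max(0, 70 - 69) = 1.
Family 5: others sum to 58; max(0, 70 - 58) = 12.
Total collected = 0 + 11 + 6 + 1 + 12 = 30.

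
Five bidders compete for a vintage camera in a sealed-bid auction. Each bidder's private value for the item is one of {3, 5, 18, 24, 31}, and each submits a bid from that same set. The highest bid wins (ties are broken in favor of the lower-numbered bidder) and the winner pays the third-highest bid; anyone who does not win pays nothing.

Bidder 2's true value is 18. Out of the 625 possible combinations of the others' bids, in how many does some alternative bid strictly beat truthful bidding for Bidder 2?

Others bid (3, 3, 3, 24): truth gives 0; bid 24 gives 15 > 0. Violating.
Others bid (3, 3, 3, 31): truth gives 0; bid 31 gives 15 > 0. Violating.
Others bid (3, 3, 5, 24): truth gives 0; bid 24 gives 13 > 0. Violating.
Others bid (3, 3, 5, 31): truth gives 0; bid 31 gives 13 > 0. Violating.
Others bid (3, 3, 3, 3): truth gives 15; no alternative beats it.
Others bid (3, 3, 3, 5): truth gives 15; no alternative beats it.
(Checking all 625 profiles: 64 have a profitable deviation, 561 do not.)

64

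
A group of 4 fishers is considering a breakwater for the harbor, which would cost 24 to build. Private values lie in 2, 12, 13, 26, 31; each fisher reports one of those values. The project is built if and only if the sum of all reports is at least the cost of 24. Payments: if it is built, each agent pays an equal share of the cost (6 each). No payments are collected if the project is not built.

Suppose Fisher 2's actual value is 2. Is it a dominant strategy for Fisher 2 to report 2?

Check each profile of the others' reports and compare truth against every alternative report.
Others report (2, 2, 12): truth gives 0, best alternative gives -4.
Others report (2, 2, 13): truth gives 0, best alternative gives -4.
Others report (2, 12, 2): truth gives 0, best alternative gives -4.
Others report (2, 13, 2): truth gives 0, best alternative gives -4.
Others report (12, 2, 2): truth gives 0, best alternative gives -4.
Others report (13, 2, 2): truth gives 0, best alternative gives -4.
(Remaining 119 profiles checked similarly; truth is weakly best in each.)
In every case the truthful report is at least as good as any alternative, so it is a dominant strategy.

Yes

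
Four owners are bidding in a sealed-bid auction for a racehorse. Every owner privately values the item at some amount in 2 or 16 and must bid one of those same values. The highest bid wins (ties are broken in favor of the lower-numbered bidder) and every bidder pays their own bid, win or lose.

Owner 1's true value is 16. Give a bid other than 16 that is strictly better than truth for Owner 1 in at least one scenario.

2

Suppose Owner 2 bids 2, Owner 3 bids 2 and Owner 4 bids 2.
Bid 16: wins, pays 16, utility 16 - 16 = 0.
Bid 2: wins, pays 2, utility 16 - 2 = 14.
So bidding 2 beats truth here (14 > 0).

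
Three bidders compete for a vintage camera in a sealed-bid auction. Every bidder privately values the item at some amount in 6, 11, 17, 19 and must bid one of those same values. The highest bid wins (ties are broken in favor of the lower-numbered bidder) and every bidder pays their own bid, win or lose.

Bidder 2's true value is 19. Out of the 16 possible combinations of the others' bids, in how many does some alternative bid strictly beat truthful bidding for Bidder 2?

10

Others bid (6, 6): truth gives 0; bid 11 gives 8 > 0. Violating.
Others bid (6, 11): truth gives 0; bid 11 gives 8 > 0. Violating.
Others bid (6, 17): truth gives 0; bid 17 gives 2 > 0. Violating.
Others bid (11, 6): truth gives 0; bid 17 gives 2 > 0. Violating.
Others bid (6, 19): truth gives 0; no alternative beats it.
Others bid (11, 19): truth gives 0; no alternative beats it.
(Checking all 16 profiles: 10 have a profitable deviation, 6 do not.)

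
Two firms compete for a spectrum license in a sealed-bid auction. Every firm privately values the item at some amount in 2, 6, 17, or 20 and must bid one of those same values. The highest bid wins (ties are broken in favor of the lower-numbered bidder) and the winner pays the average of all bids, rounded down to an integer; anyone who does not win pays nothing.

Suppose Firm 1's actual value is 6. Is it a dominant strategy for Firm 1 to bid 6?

No

Consider the case where Firm 2 bids 2.
Truthful bid 6: wins, pays 4, utility 6 - 4 = 2.
Bid 2 instead: wins, pays 2, utility 6 - 2 = 4.
Since 4 > 2, bidding 2 is strictly better here, so truthful bidding is not dominant.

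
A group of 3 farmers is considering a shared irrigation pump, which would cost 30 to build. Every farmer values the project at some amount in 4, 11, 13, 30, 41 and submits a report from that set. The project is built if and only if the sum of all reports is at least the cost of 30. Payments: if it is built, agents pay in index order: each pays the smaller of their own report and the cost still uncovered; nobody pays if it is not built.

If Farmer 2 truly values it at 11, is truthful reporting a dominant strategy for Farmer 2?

No

Consider the case where Farmer 1 reports 4 and Farmer 3 reports 30.
Truthful report 11: project built, pays 11, utility 11 - 11 = 0.
Report 4 instead: project built, pays 4, utility 11 - 4 = 7.
Since 7 > 0, reporting 4 is strictly better here, so truthful reporting is not dominant.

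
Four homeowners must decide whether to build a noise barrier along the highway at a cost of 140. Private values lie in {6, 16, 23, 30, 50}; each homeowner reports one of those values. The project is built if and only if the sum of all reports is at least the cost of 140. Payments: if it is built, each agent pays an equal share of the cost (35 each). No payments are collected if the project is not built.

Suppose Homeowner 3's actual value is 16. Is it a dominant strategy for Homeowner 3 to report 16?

No

Consider the case where Homeowner 1 reports 30, Homeowner 2 reports 50 and Homeowner 4 reports 50.
Truthful report 16: project built, pays 35, utility 16 - 35 = -19.
Report 6 instead: project not built, utility 0.
Since 0 > -19, reporting 6 is strictly better here, so truthful reporting is not dominant.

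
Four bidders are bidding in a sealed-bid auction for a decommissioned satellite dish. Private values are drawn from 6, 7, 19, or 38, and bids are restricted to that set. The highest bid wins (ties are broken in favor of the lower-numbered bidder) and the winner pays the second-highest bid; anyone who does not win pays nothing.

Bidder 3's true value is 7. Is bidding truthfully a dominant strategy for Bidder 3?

Yes

Check each profile of the others' bids and compare truth against every alternative bid.
Others bid (6, 6, 6): truth gives 1, best alternative gives 1.
Others bid (6, 6, 7): truth gives 0, best alternative gives 0.
Others bid (6, 6, 19): truth gives 0, best alternative gives 0.
Others bid (6, 6, 38): truth gives 0, best alternative gives 0.
Others bid (6, 7, 6): truth gives 0, best alternative gives 0.
Others bid (6, 7, 7): truth gives 0, best alternative gives 0.
(Remaining 58 profiles checked similarly; truth is weakly best in each.)
In every case the truthful bid is at least as good as any alternative, so it is a dominant strategy.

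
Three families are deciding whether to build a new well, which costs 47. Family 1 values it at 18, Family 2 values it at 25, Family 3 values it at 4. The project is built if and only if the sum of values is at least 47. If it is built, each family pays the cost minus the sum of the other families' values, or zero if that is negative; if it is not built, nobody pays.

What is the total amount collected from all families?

47

Total value 47 ≥ cost 47, so it is built.
Family 1: others sum to 29; max(0, 47 - 29) = 18.
Family 2: others sum to 22; max(0, 47 - 22) = 25.
Family 3: others sum to 43; max(0, 47 - 43) = 4.
Total collected = 18 + 25 + 4 = 47.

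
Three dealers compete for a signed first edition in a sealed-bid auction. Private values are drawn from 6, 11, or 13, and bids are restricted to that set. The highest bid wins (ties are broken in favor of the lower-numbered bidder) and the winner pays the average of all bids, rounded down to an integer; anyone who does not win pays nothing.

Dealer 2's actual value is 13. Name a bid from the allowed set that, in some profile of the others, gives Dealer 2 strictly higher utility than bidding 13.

Suppose Dealer 1 bids 6 and Dealer 3 bids 6.
Bid 13: wins, pays 8, utility 13 - 8 = 5.
Bid 11: wins, pays 7, utility 13 - 7 = 6.
So bidding 11 beats truth here (6 > 5).

11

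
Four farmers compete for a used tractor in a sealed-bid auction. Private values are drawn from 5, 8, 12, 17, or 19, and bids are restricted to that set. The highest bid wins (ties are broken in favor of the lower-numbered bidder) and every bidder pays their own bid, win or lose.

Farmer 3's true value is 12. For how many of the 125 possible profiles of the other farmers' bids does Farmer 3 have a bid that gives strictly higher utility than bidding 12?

Others bid (5, 5, 5): truth gives 0; bid 8 gives 4 > 0. Violating.
Others bid (5, 5, 8): truth gives 0; bid 8 gives 4 > 0. Violating.
Others bid (5, 5, 17): truth gives -12; bid 5 gives -5 > -12. Violating.
Others bid (5, 5, 19): truth gives -12; bid 5 gives -5 > -12. Violating.
Others bid (5, 5, 12): truth gives 0; no alternative beats it.
Others bid (5, 8, 5): truth gives 0; no alternative beats it.
(Checking all 125 profiles: 115 have a profitable deviation, 10 do not.)

115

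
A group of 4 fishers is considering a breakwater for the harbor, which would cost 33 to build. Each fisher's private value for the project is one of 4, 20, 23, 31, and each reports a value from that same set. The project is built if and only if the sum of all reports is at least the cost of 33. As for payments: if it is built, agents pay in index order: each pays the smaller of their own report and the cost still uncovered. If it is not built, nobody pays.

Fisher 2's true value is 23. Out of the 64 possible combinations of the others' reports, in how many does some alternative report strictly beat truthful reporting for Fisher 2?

Others report (4, 4, 20): truth gives 0; report 20 gives 3 > 0. Violating.
Others report (4, 4, 23): truth gives 0; report 4 gives 19 > 0. Violating.
Others report (4, 4, 31): truth gives 0; report 4 gives 19 > 0. Violating.
Others report (4, 20, 4): truth gives 0; report 20 gives 3 > 0. Violating.
Others report (4, 4, 4): truth gives 0; no alternative beats it.
Others report (20, 4, 4): truth gives 10; no alternative beats it.
(Checking all 64 profiles: 46 have a profitable deviation, 18 do not.)

46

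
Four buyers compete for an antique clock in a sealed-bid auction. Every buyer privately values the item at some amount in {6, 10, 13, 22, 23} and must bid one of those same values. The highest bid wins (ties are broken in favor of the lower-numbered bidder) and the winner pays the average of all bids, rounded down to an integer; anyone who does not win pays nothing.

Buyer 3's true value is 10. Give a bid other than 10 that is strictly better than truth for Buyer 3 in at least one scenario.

13

Suppose Buyer 1 bids 6, Buyer 2 bids 6 and Buyer 4 bids 13.
Bid 10: loses, pays 0, utility 0.
Bid 13: wins, pays 9, utility 10 - 9 = 1.
So bidding 13 beats truth here (1 > 0).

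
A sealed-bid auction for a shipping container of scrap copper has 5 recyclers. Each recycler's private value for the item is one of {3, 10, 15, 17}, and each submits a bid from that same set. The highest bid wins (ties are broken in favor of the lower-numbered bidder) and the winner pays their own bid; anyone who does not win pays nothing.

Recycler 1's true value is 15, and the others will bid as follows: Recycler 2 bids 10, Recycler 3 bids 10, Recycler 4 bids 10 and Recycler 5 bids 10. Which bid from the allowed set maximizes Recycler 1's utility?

Bid 3: loses, pays 0, utility 0.
Bid 10: wins, pays 10, utility 15 - 10 = 5.
Bid 15: wins, pays 15, utility 15 - 15 = 0.
Bid 17: wins, pays 17, utility 15 - 17 = -2.
The best choice is 10 with utility 5.

10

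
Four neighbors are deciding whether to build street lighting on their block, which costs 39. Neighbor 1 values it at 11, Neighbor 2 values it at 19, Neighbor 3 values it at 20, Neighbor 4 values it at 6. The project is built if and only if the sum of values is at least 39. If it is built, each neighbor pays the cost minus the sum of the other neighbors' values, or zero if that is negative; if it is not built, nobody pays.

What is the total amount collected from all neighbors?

5

Total value 56 ≥ cost 39, so it is built.
Neighbor 1: others sum to 45; max(0, 39 - 45) = 0.
Neighbor 2: others sum to 37; max(0, 39 - 37) = 2.
Neighbor 3: others sum to 36; max(0, 39 - 36) = 3.
Neighbor 4: others sum to 50; max(0, 39 - 50) = 0.
Total collected = 0 + 2 + 3 + 0 = 5.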